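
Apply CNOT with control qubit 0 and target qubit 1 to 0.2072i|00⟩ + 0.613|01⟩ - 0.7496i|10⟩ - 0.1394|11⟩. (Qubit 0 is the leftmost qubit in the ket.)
0.2072i|00⟩ + 0.613|01⟩ - 0.1394|10⟩ - 0.7496i|11⟩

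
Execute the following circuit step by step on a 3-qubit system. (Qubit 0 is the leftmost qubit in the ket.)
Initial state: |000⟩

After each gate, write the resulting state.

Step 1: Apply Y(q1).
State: i|010⟩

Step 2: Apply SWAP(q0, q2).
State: i|010⟩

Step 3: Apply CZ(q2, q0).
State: i|010⟩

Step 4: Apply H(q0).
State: (1/√2)i|010⟩ + (1/√2)i|110⟩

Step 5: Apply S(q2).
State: (1/√2)i|010⟩ + (1/√2)i|110⟩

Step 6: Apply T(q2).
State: (1/√2)i|010⟩ + (1/√2)i|110⟩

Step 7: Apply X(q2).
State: (1/√2)i|011⟩ + (1/√2)i|111⟩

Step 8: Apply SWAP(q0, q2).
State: (1/√2)i|110⟩ + (1/√2)i|111⟩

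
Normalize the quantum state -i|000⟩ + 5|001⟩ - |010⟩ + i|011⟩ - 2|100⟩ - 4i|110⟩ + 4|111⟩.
-0.125i|000⟩ + 0.625|001⟩ - 0.125|010⟩ + 0.125i|011⟩ - 0.25|100⟩ - (1/2)i|110⟩ + 1/2|111⟩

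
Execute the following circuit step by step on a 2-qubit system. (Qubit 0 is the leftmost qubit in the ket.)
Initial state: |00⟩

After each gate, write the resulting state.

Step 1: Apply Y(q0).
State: i|10⟩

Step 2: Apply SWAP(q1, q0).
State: i|01⟩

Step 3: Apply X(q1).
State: i|00⟩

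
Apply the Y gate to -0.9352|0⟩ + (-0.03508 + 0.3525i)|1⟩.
(0.3525 + 0.03508i)|0⟩ - 0.9352i|1⟩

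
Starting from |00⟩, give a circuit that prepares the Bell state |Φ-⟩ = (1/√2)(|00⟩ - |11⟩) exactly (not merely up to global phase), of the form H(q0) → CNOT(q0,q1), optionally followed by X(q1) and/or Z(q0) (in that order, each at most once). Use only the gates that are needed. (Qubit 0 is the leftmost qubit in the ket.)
H(q0) → CNOT(q0,q1) → Z(q0)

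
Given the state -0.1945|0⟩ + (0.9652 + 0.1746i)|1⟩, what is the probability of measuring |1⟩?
0.9621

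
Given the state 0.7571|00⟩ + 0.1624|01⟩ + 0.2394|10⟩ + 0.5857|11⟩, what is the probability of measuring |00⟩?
0.5732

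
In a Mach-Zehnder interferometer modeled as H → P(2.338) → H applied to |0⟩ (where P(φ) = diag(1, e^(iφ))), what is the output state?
(0.1529 + 0.3599i)|0⟩ + (0.8471 - 0.3599i)|1⟩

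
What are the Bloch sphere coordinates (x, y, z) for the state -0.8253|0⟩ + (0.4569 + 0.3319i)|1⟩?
(-0.7542, -0.5478, 0.3622)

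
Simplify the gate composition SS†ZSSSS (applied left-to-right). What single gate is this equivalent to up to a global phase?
Z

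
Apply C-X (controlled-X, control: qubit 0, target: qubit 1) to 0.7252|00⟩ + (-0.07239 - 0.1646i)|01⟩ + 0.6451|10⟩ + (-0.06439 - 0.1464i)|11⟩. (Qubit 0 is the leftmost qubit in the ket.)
0.7252|00⟩ + (-0.07239 - 0.1646i)|01⟩ + (-0.06439 - 0.1464i)|10⟩ + 0.6451|11⟩

C-X leaves the control-|0⟩ kets |00⟩, |01⟩ unchanged and applies X to qubit 1 on the control-|1⟩ pair (|10⟩, |11⟩).
X = [[0, 1], [1, 0]].
With a = amp(|10⟩) = 0.6451 and b = amp(|11⟩) = (-0.06439 - 0.1464i):
new amp(|10⟩) = (1)·b = (-0.06439 - 0.1464i)
new amp(|11⟩) = (1)·a = 0.6451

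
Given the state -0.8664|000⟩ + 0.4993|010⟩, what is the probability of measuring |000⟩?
0.7506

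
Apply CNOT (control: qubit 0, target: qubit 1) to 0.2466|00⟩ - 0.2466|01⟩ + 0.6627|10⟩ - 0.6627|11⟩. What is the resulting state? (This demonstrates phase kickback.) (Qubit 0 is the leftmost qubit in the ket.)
0.2466|00⟩ - 0.2466|01⟩ - 0.6627|10⟩ + 0.6627|11⟩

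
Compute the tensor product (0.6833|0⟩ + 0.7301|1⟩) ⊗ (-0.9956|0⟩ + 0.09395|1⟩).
-0.6803|00⟩ + 0.0642|01⟩ - 0.7269|10⟩ + 0.06859|11⟩

amp(|b₁b₂…⟩) = product of the factor amplitudes for bits b₁, b₂, …; only kets whose every factor amplitude is nonzero survive.
|00⟩: (0.6833)(-0.9956) = -0.6803
|01⟩: (0.6833)(0.09395) = 0.0642
|10⟩: (0.7301)(-0.9956) = -0.7269
|11⟩: (0.7301)(0.09395) = 0.06859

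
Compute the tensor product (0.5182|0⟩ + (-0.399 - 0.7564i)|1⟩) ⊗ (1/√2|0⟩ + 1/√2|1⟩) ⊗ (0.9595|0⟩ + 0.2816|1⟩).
0.3516|000⟩ + 0.1032|001⟩ + 0.3516|010⟩ + 0.1032|011⟩ + (-0.2707 - 0.5132i)|100⟩ + (-0.07945 - 0.1506i)|101⟩ + (-0.2707 - 0.5132i)|110⟩ + (-0.07945 - 0.1506i)|111⟩

amp(|b₁b₂…⟩) = product of the factor amplitudes for bits b₁, b₂, …; only kets whose every factor amplitude is nonzero survive.
|000⟩: (0.5182)(1/√2)(0.9595) = 0.3516
|001⟩: (0.5182)(1/√2)(0.2816) = 0.1032
|010⟩: (0.5182)(1/√2)(0.9595) = 0.3516
|011⟩: (0.5182)(1/√2)(0.2816) = 0.1032
|100⟩: (-0.399 - 0.7564i)(1/√2)(0.9595) = (-0.2707 - 0.5132i)
|101⟩: (-0.399 - 0.7564i)(1/√2)(0.2816) = (-0.07945 - 0.1506i)
|110⟩: (-0.399 - 0.7564i)(1/√2)(0.9595) = (-0.2707 - 0.5132i)
|111⟩: (-0.399 - 0.7564i)(1/√2)(0.2816) = (-0.07945 - 0.1506i)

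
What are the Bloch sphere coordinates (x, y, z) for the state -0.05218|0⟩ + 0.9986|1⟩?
(-0.1042, 0, -0.9945)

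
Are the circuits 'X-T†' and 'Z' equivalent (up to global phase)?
No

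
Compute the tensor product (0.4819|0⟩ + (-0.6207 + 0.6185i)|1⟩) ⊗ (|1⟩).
0.4819|01⟩ + (-0.6207 + 0.6185i)|11⟩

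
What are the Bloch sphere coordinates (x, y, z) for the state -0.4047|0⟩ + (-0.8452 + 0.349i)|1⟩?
(0.6841, -0.2825, -0.6724)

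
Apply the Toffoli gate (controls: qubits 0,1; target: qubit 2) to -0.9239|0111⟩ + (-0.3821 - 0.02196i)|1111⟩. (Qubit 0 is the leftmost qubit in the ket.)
-0.9239|0111⟩ + (-0.3821 - 0.02196i)|1101⟩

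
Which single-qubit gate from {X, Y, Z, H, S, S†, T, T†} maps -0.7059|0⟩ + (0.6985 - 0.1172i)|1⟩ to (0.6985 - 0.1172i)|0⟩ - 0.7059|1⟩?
X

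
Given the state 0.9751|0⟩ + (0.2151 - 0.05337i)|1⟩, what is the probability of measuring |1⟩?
0.04912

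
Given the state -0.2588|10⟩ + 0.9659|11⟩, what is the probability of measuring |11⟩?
0.933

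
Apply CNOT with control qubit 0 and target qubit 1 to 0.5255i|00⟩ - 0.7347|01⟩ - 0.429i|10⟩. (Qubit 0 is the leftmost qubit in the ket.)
0.5255i|00⟩ - 0.7347|01⟩ - 0.429i|11⟩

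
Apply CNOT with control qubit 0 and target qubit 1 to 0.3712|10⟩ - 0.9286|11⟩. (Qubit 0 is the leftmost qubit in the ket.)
-0.9286|10⟩ + 0.3712|11⟩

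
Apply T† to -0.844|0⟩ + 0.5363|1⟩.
-0.844|0⟩ + (0.3792 - 0.3792i)|1⟩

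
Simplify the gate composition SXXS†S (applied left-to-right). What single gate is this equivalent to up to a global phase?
S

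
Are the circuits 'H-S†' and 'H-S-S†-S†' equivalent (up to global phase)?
Yes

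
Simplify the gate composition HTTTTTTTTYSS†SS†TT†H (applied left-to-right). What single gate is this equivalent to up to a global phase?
Y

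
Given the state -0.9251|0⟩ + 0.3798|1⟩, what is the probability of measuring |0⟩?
0.8558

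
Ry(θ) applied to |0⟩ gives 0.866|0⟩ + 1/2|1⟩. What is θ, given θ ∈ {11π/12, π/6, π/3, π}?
π/3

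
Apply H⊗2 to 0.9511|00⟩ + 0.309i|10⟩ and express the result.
(0.4756 + 0.1545i)|00⟩ + (0.4756 + 0.1545i)|01⟩ + (0.4756 - 0.1545i)|10⟩ + (0.4756 - 0.1545i)|11⟩

H⊗2 gives amp(|y⟩) = (1/2) Σ_x (−1)^(x·y) amp(|x⟩), where x·y is the number of positions in which both x and y have a 1.
|00⟩: (0.9511 + 0.309i)/2 = (0.4756 + 0.1545i)
|01⟩: (0.9511 + 0.309i)/2 = (0.4756 + 0.1545i)
|10⟩: (0.9511 - 0.309i)/2 = (0.4756 - 0.1545i)
|11⟩: (0.9511 - 0.309i)/2 = (0.4756 - 0.1545i)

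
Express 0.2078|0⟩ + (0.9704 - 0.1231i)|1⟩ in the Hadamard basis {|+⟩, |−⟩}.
(0.8331 - 0.08704i)|+⟩ + (-0.5392 + 0.08704i)|−⟩

With |ψ⟩ = α|0⟩ + β|1⟩, the Hadamard-basis coefficients are ⟨+|ψ⟩ = (α + β)/√2 and ⟨−|ψ⟩ = (α − β)/√2.
Here α = 0.2078, β = (0.9704 - 0.1231i): (α + β)/√2 = (0.8331 - 0.08704i), (α − β)/√2 = (-0.5392 + 0.08704i).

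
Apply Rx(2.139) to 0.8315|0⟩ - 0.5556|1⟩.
(0.3996 + 0.4872i)|0⟩ + (-0.267 - 0.7292i)|1⟩

Rx(2.139) = [[cos(θ/2), −i·sin(θ/2)], [−i·sin(θ/2), cos(θ/2)]]; θ = 2.139, cos(θ/2) ≈ 0.480563, sin(θ/2) ≈ 0.87696.
With a = amp(|0⟩) = 0.8315 and b = amp(|1⟩) = -0.5556:
new amp(|0⟩) = (0.480563)·a + (-0.87696i)·b = (0.3996 + 0.4872i)
new amp(|1⟩) = (-0.87696i)·a + (0.480563)·b = (-0.267 - 0.7292i)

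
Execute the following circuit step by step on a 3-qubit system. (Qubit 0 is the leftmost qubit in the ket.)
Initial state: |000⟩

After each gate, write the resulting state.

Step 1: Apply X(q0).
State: |100⟩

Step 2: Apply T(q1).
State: |100⟩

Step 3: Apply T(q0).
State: (1/√2 + (1/√2)i)|100⟩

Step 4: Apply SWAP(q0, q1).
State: (1/√2 + (1/√2)i)|010⟩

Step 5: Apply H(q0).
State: (1/2 + (1/2)i)|010⟩ + (1/2 + (1/2)i)|110⟩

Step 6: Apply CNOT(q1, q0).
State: (1/2 + (1/2)i)|010⟩ + (1/2 + (1/2)i)|110⟩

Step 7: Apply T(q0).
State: (1/2 + (1/2)i)|010⟩ + (1/√2)i|110⟩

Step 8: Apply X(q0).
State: (1/√2)i|010⟩ + (1/2 + (1/2)i)|110⟩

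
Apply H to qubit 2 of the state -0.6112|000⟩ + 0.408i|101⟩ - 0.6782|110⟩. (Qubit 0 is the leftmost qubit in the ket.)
-0.4322|000⟩ - 0.4322|001⟩ + 0.2885i|100⟩ - 0.2885i|101⟩ - 0.4796|110⟩ - 0.4796|111⟩

H on qubit 2 mixes each pair of kets that differ only in qubit 2: amplitudes (a, b) of (|…0…⟩, |…1…⟩) become ((a + b)/√2, (a − b)/√2). Kets absent from the input have amplitude 0.
(|000⟩, |001⟩): (a, b) = (-0.6112, 0) → (-0.4322, -0.4322)
(|100⟩, |101⟩): (a, b) = (0, 0.408i) → (0.2885i, -0.2885i)
(|110⟩, |111⟩): (a, b) = (-0.6782, 0) → (-0.4796, -0.4796)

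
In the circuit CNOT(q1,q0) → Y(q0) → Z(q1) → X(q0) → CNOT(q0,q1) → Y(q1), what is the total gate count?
6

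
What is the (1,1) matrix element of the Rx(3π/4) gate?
0.3827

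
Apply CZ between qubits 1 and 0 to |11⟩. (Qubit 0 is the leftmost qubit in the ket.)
-|11⟩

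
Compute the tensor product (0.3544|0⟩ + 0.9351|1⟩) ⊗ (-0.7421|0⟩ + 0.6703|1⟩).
-0.263|00⟩ + 0.2376|01⟩ - 0.6939|10⟩ + 0.6268|11⟩

amp(|b₁b₂…⟩) = product of the factor amplitudes for bits b₁, b₂, …; only kets whose every factor amplitude is nonzero survive.
|00⟩: (0.3544)(-0.7421) = -0.263
|01⟩: (0.3544)(0.6703) = 0.2376
|10⟩: (0.9351)(-0.7421) = -0.6939
|11⟩: (0.9351)(0.6703) = 0.6268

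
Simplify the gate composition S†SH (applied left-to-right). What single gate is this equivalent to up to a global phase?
H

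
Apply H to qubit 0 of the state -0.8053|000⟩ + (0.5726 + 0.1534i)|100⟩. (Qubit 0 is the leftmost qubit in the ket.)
(-0.1645 + 0.1085i)|000⟩ + (-0.9743 - 0.1085i)|100⟩

H on qubit 0 mixes each pair of kets that differ only in qubit 0: amplitudes (a, b) of (|…0…⟩, |…1…⟩) become ((a + b)/√2, (a − b)/√2). Kets absent from the input have amplitude 0.
(|000⟩, |100⟩): (a, b) = (-0.8053, (0.5726 + 0.1534i)) → ((-0.1645 + 0.1085i), (-0.9743 - 0.1085i))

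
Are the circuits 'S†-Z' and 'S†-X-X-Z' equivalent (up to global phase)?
Yes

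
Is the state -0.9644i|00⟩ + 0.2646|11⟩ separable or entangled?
Entangled

Writing the state as a|00⟩ + b|01⟩ + c|10⟩ + d|11⟩, it is a product state iff ad − bc = 0.
Here (a, b, c, d) = (-0.9644i, 0, 0, 0.2646): ad − bc = (-0.9644i)(0.2646) − (0)(0) = -0.2552i ≠ 0, so the state is entangled.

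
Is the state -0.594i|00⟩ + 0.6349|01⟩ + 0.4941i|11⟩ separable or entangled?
Entangled

Writing the state as a|00⟩ + b|01⟩ + c|10⟩ + d|11⟩, it is a product state iff ad − bc = 0.
Here (a, b, c, d) = (-0.594i, 0.6349, 0, 0.4941i): ad − bc = (-0.594i)(0.4941i) − (0.6349)(0) = 0.2935 ≠ 0, so the state is entangled.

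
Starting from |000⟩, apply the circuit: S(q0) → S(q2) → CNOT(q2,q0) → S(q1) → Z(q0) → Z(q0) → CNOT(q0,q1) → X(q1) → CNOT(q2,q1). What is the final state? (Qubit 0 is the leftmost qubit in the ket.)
|010⟩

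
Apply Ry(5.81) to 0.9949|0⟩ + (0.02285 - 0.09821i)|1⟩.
(-0.9725 + 0.02302i)|0⟩ + (0.211 + 0.09547i)|1⟩

Ry(5.81) = [[cos(θ/2), −sin(θ/2)], [sin(θ/2), cos(θ/2)]]; θ = 5.81, cos(θ/2) ≈ -0.972142, sin(θ/2) ≈ 0.234392.
With a = amp(|0⟩) = 0.9949 and b = amp(|1⟩) = (0.02285 - 0.09821i):
new amp(|0⟩) = (-0.972142)·a + (-0.234392)·b = (-0.9725 + 0.02302i)
new amp(|1⟩) = (0.234392)·a + (-0.972142)·b = (0.211 + 0.09547i)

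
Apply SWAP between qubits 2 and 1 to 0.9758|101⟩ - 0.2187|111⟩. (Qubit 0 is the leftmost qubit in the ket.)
0.9758|110⟩ - 0.2187|111⟩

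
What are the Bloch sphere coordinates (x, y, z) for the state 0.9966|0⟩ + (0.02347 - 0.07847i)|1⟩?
(0.04678, -0.1564, 0.9865)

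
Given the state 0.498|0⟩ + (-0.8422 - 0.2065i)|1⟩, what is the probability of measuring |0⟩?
0.248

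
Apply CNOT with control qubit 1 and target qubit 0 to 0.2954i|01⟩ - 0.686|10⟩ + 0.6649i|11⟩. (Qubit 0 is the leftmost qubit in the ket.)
0.6649i|01⟩ - 0.686|10⟩ + 0.2954i|11⟩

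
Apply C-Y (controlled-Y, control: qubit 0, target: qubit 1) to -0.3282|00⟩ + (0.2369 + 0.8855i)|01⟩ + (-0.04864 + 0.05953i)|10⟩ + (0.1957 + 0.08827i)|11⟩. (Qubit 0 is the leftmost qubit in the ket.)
-0.3282|00⟩ + (0.2369 + 0.8855i)|01⟩ + (0.08827 - 0.1957i)|10⟩ + (-0.05953 - 0.04864i)|11⟩

C-Y leaves the control-|0⟩ kets |00⟩, |01⟩ unchanged and applies Y to qubit 1 on the control-|1⟩ pair (|10⟩, |11⟩).
Y = [[0, -i], [i, 0]].
With a = amp(|10⟩) = (-0.04864 + 0.05953i) and b = amp(|11⟩) = (0.1957 + 0.08827i):
new amp(|10⟩) = (-i)·b = (0.08827 - 0.1957i)
new amp(|11⟩) = (i)·a = (-0.05953 - 0.04864i)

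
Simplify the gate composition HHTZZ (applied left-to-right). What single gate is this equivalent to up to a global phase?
T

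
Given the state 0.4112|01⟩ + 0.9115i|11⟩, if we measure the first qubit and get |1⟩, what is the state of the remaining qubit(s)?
i|1⟩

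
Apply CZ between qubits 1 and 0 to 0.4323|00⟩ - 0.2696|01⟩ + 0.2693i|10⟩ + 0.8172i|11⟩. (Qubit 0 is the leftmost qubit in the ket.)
0.4323|00⟩ - 0.2696|01⟩ + 0.2693i|10⟩ - 0.8172i|11⟩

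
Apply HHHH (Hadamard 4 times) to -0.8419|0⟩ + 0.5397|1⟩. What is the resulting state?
-0.8419|0⟩ + 0.5397|1⟩

H² = I, so an even number of Hadamards cancels: H^4 = I and the state is unchanged.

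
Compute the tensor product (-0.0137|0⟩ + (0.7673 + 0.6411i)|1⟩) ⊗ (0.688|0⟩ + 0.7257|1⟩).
-0.009426|00⟩ - 0.009942|01⟩ + (0.5279 + 0.4411i)|10⟩ + (0.5568 + 0.4652i)|11⟩

amp(|b₁b₂…⟩) = product of the factor amplitudes for bits b₁, b₂, …; only kets whose every factor amplitude is nonzero survive.
|00⟩: (-0.0137)(0.688) = -0.009426
|01⟩: (-0.0137)(0.7257) = -0.009942
|10⟩: (0.7673 + 0.6411i)(0.688) = (0.5279 + 0.4411i)
|11⟩: (0.7673 + 0.6411i)(0.7257) = (0.5568 + 0.4652i)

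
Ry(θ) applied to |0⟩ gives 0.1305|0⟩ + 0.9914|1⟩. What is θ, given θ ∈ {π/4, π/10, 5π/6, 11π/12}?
11π/12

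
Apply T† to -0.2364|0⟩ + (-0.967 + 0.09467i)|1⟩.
-0.2364|0⟩ + (-0.6168 + 0.7507i)|1⟩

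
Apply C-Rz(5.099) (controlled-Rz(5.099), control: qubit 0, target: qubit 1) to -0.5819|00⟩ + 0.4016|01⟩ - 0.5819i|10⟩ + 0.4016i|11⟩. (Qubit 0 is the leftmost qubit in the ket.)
-0.5819|00⟩ + 0.4016|01⟩ + (-0.3248 + 0.4828i)|10⟩ + (-0.2241 - 0.3332i)|11⟩

C-Rz(5.099) leaves the control-|0⟩ kets |00⟩, |01⟩ unchanged and applies Rz(5.099) to qubit 1 on the control-|1⟩ pair (|10⟩, |11⟩).
Rz(5.099) = [[e^(−iθ/2), 0], [0, e^(iθ/2)]] with e^(±iθ/2) = cos(θ/2) ± i·sin(θ/2); θ = 5.099, cos(θ/2) ≈ -0.829775, sin(θ/2) ≈ 0.558099.
With a = amp(|10⟩) = -0.5819i and b = amp(|11⟩) = 0.4016i:
new amp(|10⟩) = (-0.829775 - 0.558099i)·a = (-0.3248 + 0.4828i)
new amp(|11⟩) = (-0.829775 + 0.558099i)·b = (-0.2241 - 0.3332i)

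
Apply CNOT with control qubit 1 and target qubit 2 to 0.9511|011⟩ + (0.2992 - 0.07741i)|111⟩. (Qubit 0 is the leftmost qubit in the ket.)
0.9511|010⟩ + (0.2992 - 0.07741i)|110⟩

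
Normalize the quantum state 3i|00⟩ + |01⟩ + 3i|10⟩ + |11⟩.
0.6708i|00⟩ + 0.2236|01⟩ + 0.6708i|10⟩ + 0.2236|11⟩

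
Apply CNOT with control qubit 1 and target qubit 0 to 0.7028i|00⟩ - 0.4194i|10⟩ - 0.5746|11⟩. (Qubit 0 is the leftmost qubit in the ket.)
0.7028i|00⟩ - 0.5746|01⟩ - 0.4194i|10⟩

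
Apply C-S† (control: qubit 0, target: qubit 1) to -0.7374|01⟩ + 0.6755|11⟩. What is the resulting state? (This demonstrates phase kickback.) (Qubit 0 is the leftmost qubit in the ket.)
-0.7374|01⟩ - 0.6755i|11⟩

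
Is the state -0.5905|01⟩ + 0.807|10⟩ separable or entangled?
Entangled

Writing the state as a|00⟩ + b|01⟩ + c|10⟩ + d|11⟩, it is a product state iff ad − bc = 0.
Here (a, b, c, d) = (0, -0.5905, 0.807, 0): ad − bc = (0)(0) − (-0.5905)(0.807) = 0.4765 ≠ 0, so the state is entangled.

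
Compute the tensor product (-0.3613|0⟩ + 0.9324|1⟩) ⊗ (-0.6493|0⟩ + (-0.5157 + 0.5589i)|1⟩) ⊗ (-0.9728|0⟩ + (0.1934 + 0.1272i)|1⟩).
-0.2282|000⟩ + (0.04537 + 0.02984i)|001⟩ + (-0.1813 + 0.1964i)|010⟩ + (0.06172 - 0.01535i)|011⟩ + 0.5889|100⟩ + (-0.1171 - 0.07701i)|101⟩ + (0.4678 - 0.5069i)|110⟩ + (-0.1593 + 0.03962i)|111⟩

amp(|b₁b₂…⟩) = product of the factor amplitudes for bits b₁, b₂, …; only kets whose every factor amplitude is nonzero survive.
|000⟩: (-0.3613)(-0.6493)(-0.9728) = -0.2282
|001⟩: (-0.3613)(-0.6493)(0.1934 + 0.1272i) = (0.04537 + 0.02984i)
|010⟩: (-0.3613)(-0.5157 + 0.5589i)(-0.9728) = (-0.1813 + 0.1964i)
|011⟩: (-0.3613)(-0.5157 + 0.5589i)(0.1934 + 0.1272i) = (0.06172 - 0.01535i)
|100⟩: (0.9324)(-0.6493)(-0.9728) = 0.5889
|101⟩: (0.9324)(-0.6493)(0.1934 + 0.1272i) = (-0.1171 - 0.07701i)
|110⟩: (0.9324)(-0.5157 + 0.5589i)(-0.9728) = (0.4678 - 0.5069i)
|111⟩: (0.9324)(-0.5157 + 0.5589i)(0.1934 + 0.1272i) = (-0.1593 + 0.03962i)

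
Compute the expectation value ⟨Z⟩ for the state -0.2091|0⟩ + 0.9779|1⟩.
-0.9126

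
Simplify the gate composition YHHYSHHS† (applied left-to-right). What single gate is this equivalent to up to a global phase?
I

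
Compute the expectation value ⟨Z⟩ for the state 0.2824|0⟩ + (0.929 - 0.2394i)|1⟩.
-0.8406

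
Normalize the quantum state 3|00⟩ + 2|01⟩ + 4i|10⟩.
0.5571|00⟩ + 0.3714|01⟩ + 0.7428i|10⟩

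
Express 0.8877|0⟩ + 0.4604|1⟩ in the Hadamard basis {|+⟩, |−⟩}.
0.9533|+⟩ + 0.3021|−⟩

With |ψ⟩ = α|0⟩ + β|1⟩, the Hadamard-basis coefficients are ⟨+|ψ⟩ = (α + β)/√2 and ⟨−|ψ⟩ = (α − β)/√2.
Here α = 0.8877, β = 0.4604: (α + β)/√2 = 0.9533, (α − β)/√2 = 0.3021.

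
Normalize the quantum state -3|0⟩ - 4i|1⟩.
-0.6|0⟩ - 0.8i|1⟩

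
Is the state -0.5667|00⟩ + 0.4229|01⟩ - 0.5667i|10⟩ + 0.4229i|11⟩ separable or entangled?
Separable

Writing the state as a|00⟩ + b|01⟩ + c|10⟩ + d|11⟩, it is a product state iff ad − bc = 0.
Here (a, b, c, d) = (-0.5667, 0.4229, -0.5667i, 0.4229i): ad − bc = (-0.5667)(0.4229i) − (0.4229)(-0.5667i) = 0, so the state is separable.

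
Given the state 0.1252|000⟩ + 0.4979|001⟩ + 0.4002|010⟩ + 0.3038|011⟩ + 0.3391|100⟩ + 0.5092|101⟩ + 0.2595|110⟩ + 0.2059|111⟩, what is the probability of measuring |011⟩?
0.09229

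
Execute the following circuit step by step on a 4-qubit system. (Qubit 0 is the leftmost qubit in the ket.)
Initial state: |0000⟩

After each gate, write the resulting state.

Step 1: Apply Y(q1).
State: i|0100⟩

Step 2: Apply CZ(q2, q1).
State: i|0100⟩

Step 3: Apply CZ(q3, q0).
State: i|0100⟩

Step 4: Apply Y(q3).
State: -|0101⟩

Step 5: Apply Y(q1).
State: i|0001⟩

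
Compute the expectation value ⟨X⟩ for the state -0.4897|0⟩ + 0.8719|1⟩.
-0.8539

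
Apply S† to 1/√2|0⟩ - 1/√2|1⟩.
1/√2|0⟩ + (1/√2)i|1⟩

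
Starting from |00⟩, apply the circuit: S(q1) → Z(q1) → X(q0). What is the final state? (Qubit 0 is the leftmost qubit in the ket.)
|10⟩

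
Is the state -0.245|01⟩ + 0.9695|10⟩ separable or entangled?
Entangled

Writing the state as a|00⟩ + b|01⟩ + c|10⟩ + d|11⟩, it is a product state iff ad − bc = 0.
Here (a, b, c, d) = (0, -0.245, 0.9695, 0): ad − bc = (0)(0) − (-0.245)(0.9695) = 0.2375 ≠ 0, so the state is entangled.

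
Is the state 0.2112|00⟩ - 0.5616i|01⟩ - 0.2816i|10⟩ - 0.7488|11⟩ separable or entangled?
Separable

Writing the state as a|00⟩ + b|01⟩ + c|10⟩ + d|11⟩, it is a product state iff ad − bc = 0.
Here (a, b, c, d) = (0.2112, -0.5616i, -0.2816i, -0.7488): ad − bc = (0.2112)(-0.7488) − (-0.5616i)(-0.2816i) = 0, so the state is separable.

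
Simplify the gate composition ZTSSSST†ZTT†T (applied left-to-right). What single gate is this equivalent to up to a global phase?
T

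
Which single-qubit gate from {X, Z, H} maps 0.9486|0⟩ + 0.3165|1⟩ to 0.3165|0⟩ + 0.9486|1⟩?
X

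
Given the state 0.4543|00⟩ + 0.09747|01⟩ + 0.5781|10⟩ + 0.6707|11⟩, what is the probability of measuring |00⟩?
0.2064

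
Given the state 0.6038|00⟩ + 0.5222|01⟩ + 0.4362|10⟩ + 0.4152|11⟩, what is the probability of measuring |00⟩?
0.3646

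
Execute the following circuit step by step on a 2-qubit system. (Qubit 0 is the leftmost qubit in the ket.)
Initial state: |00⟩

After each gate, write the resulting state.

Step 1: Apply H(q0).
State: 1/√2|00⟩ + 1/√2|10⟩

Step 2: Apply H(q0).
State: |00⟩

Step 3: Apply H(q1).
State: 1/√2|00⟩ + 1/√2|01⟩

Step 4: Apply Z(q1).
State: 1/√2|00⟩ - 1/√2|01⟩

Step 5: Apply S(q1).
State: 1/√2|00⟩ - (1/√2)i|01⟩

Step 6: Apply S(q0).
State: 1/√2|00⟩ - (1/√2)i|01⟩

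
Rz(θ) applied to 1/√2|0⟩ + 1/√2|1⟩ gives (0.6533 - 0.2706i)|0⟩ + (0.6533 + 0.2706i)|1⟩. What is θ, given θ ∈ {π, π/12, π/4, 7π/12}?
π/4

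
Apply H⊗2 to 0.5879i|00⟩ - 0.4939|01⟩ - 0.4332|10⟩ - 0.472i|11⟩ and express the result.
(-0.4636 + 0.05795i)|00⟩ + (0.03035 + 0.53i)|01⟩ + (-0.03035 + 0.53i)|10⟩ + (0.4636 + 0.05795i)|11⟩

H⊗2 gives amp(|y⟩) = (1/2) Σ_x (−1)^(x·y) amp(|x⟩), where x·y is the number of positions in which both x and y have a 1.
|00⟩: (0.5879i - 0.4939 - 0.4332 - 0.472i)/2 = (-0.4636 + 0.05795i)
|01⟩: (0.5879i + 0.4939 - 0.4332 + 0.472i)/2 = (0.03035 + 0.53i)
|10⟩: (0.5879i - 0.4939 + 0.4332 + 0.472i)/2 = (-0.03035 + 0.53i)
|11⟩: (0.5879i + 0.4939 + 0.4332 - 0.472i)/2 = (0.4636 + 0.05795i)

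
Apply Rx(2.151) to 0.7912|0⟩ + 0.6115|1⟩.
(0.3761 - 0.538i)|0⟩ + (0.2906 - 0.6961i)|1⟩

Rx(2.151) = [[cos(θ/2), −i·sin(θ/2)], [−i·sin(θ/2), cos(θ/2)]]; θ = 2.151, cos(θ/2) ≈ 0.475292, sin(θ/2) ≈ 0.879828.
With a = amp(|0⟩) = 0.7912 and b = amp(|1⟩) = 0.6115:
new amp(|0⟩) = (0.475292)·a + (-0.879828i)·b = (0.3761 - 0.538i)
new amp(|1⟩) = (-0.879828i)·a + (0.475292)·b = (0.2906 - 0.6961i)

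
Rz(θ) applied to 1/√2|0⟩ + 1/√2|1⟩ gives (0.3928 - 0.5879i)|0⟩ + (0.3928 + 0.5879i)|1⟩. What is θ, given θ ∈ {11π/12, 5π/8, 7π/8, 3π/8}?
5π/8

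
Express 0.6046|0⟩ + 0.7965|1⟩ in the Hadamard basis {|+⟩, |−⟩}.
0.9907|+⟩ - 0.1357|−⟩

With |ψ⟩ = α|0⟩ + β|1⟩, the Hadamard-basis coefficients are ⟨+|ψ⟩ = (α + β)/√2 and ⟨−|ψ⟩ = (α − β)/√2.
Here α = 0.6046, β = 0.7965: (α + β)/√2 = 0.9907, (α − β)/√2 = -0.1357.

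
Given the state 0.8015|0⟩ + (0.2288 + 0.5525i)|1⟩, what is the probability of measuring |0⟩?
0.6424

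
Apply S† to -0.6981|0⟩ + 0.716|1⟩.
-0.6981|0⟩ - 0.716i|1⟩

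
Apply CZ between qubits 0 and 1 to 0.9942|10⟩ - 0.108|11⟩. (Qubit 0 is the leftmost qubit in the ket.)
0.9942|10⟩ + 0.108|11⟩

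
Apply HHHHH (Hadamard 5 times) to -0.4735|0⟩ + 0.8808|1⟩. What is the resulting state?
0.288|0⟩ - 0.9576|1⟩

H² = I, so H^5 = H: a single Hadamard. With (a, b) = (-0.4735, 0.8808), H gives ((a + b)/√2, (a − b)/√2) = (0.288, -0.9576).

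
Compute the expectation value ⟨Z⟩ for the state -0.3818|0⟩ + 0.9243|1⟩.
-0.7086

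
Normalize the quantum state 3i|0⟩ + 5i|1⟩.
0.5145i|0⟩ + 0.8575i|1⟩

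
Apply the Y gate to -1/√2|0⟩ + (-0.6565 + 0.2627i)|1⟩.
(0.2627 + 0.6565i)|0⟩ - (1/√2)i|1⟩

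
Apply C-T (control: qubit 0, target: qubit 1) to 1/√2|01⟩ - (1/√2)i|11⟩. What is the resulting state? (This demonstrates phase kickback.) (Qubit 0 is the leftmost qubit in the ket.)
1/√2|01⟩ + (1/2 - (1/2)i)|11⟩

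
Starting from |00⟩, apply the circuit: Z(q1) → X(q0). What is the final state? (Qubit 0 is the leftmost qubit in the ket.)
|10⟩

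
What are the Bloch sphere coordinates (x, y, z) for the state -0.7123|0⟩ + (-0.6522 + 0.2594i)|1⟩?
(0.9291, -0.3695, 0.01472)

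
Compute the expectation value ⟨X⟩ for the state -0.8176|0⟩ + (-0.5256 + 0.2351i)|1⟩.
0.8595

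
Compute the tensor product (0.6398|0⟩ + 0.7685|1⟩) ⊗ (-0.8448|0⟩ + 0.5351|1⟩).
-0.5405|00⟩ + 0.3424|01⟩ - 0.6492|10⟩ + 0.4112|11⟩

amp(|b₁b₂…⟩) = product of the factor amplitudes for bits b₁, b₂, …; only kets whose every factor amplitude is nonzero survive.
|00⟩: (0.6398)(-0.8448) = -0.5405
|01⟩: (0.6398)(0.5351) = 0.3424
|10⟩: (0.7685)(-0.8448) = -0.6492
|11⟩: (0.7685)(0.5351) = 0.4112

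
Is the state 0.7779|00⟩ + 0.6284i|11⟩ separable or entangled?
Entangled

Writing the state as a|00⟩ + b|01⟩ + c|10⟩ + d|11⟩, it is a product state iff ad − bc = 0.
Here (a, b, c, d) = (0.7779, 0, 0, 0.6284i): ad − bc = (0.7779)(0.6284i) − (0)(0) = 0.4888i ≠ 0, so the state is entangled.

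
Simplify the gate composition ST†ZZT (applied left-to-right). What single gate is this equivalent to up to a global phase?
S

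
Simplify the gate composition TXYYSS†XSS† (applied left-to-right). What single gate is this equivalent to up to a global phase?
T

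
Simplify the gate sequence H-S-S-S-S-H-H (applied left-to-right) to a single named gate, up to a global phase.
H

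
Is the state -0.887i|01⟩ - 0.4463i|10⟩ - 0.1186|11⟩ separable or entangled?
Entangled

Writing the state as a|00⟩ + b|01⟩ + c|10⟩ + d|11⟩, it is a product state iff ad − bc = 0.
Here (a, b, c, d) = (0, -0.887i, -0.4463i, -0.1186): ad − bc = (0)(-0.1186) − (-0.887i)(-0.4463i) = 0.3959 ≠ 0, so the state is entangled.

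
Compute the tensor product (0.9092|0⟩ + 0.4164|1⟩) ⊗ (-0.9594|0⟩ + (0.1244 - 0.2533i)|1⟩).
-0.8723|00⟩ + (0.1131 - 0.2303i)|01⟩ - 0.3995|10⟩ + (0.0518 - 0.1055i)|11⟩

amp(|b₁b₂…⟩) = product of the factor amplitudes for bits b₁, b₂, …; only kets whose every factor amplitude is nonzero survive.
|00⟩: (0.9092)(-0.9594) = -0.8723
|01⟩: (0.9092)(0.1244 - 0.2533i) = (0.1131 - 0.2303i)
|10⟩: (0.4164)(-0.9594) = -0.3995
|11⟩: (0.4164)(0.1244 - 0.2533i) = (0.0518 - 0.1055i)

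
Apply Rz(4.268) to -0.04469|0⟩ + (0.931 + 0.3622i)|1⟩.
(0.02386 + 0.03779i)|0⟩ + (-0.8033 + 0.5938i)|1⟩

Rz(4.268) = [[e^(−iθ/2), 0], [0, e^(iθ/2)]] with e^(±iθ/2) = cos(θ/2) ± i·sin(θ/2); θ = 4.268, cos(θ/2) ≈ -0.533898, sin(θ/2) ≈ 0.845549.
With a = amp(|0⟩) = -0.04469 and b = amp(|1⟩) = (0.931 + 0.3622i):
new amp(|0⟩) = (-0.533898 - 0.845549i)·a = (0.02386 + 0.03779i)
new amp(|1⟩) = (-0.533898 + 0.845549i)·b = (-0.8033 + 0.5938i)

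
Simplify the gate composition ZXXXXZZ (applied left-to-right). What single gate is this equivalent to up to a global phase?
Z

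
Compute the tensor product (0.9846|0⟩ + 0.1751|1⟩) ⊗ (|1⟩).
0.9846|01⟩ + 0.1751|11⟩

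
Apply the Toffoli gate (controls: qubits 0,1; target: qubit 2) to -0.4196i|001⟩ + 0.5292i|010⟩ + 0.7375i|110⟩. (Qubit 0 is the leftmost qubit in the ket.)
-0.4196i|001⟩ + 0.5292i|010⟩ + 0.7375i|111⟩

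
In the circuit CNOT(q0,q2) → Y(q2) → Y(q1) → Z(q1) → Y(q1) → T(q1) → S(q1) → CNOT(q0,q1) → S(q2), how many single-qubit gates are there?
7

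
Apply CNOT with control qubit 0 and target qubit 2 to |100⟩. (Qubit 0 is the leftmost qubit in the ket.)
|101⟩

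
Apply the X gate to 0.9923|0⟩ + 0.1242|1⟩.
0.1242|0⟩ + 0.9923|1⟩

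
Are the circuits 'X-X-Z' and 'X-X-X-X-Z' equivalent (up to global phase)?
Yes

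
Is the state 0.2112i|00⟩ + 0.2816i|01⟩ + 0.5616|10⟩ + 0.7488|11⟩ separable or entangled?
Separable

Writing the state as a|00⟩ + b|01⟩ + c|10⟩ + d|11⟩, it is a product state iff ad − bc = 0.
Here (a, b, c, d) = (0.2112i, 0.2816i, 0.5616, 0.7488): ad − bc = (0.2112i)(0.7488) − (0.2816i)(0.5616) = 0, so the state is separable.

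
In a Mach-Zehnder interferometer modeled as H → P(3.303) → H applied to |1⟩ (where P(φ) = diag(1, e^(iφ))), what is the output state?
(0.9935 + 0.08035i)|0⟩ + (0.006499 - 0.08035i)|1⟩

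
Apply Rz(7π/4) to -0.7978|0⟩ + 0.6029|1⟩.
(0.7371 + 0.3053i)|0⟩ + (-0.557 + 0.2307i)|1⟩

Rz(7π/4) = [[e^(−iθ/2), 0], [0, e^(iθ/2)]] with e^(±iθ/2) = cos(θ/2) ± i·sin(θ/2); θ = 7π/4, cos(θ/2) ≈ -0.92388, sin(θ/2) ≈ 0.382683.
With a = amp(|0⟩) = -0.7978 and b = amp(|1⟩) = 0.6029:
new amp(|0⟩) = (-0.92388 - 0.382683i)·a = (0.7371 + 0.3053i)
new amp(|1⟩) = (-0.92388 + 0.382683i)·b = (-0.557 + 0.2307i)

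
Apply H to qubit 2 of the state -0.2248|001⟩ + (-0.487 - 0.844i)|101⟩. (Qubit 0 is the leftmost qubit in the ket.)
-0.159|000⟩ + 0.159|001⟩ + (-0.3444 - 0.5968i)|100⟩ + (0.3444 + 0.5968i)|101⟩

H on qubit 2 mixes each pair of kets that differ only in qubit 2: amplitudes (a, b) of (|…0…⟩, |…1…⟩) become ((a + b)/√2, (a − b)/√2). Kets absent from the input have amplitude 0.
(|000⟩, |001⟩): (a, b) = (0, -0.2248) → (-0.159, 0.159)
(|100⟩, |101⟩): (a, b) = (0, (-0.487 - 0.844i)) → ((-0.3444 - 0.5968i), (0.3444 + 0.5968i))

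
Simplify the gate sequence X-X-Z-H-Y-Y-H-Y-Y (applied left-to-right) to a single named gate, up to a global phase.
Z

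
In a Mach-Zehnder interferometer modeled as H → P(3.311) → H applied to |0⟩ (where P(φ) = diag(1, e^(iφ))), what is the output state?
(0.007158 - 0.0843i)|0⟩ + (0.9928 + 0.0843i)|1⟩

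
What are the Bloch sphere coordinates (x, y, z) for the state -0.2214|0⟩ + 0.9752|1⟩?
(-0.4318, 0, -0.902)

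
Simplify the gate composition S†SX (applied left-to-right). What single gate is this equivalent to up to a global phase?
X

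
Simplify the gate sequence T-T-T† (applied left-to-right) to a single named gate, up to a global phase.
T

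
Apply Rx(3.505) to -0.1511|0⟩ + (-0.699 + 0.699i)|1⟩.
(0.7148 + 0.6875i)|0⟩ + (0.1263 + 0.0223i)|1⟩

Rx(3.505) = [[cos(θ/2), −i·sin(θ/2)], [−i·sin(θ/2), cos(θ/2)]]; θ = 3.505, cos(θ/2) ≈ -0.180705, sin(θ/2) ≈ 0.983537.
With a = amp(|0⟩) = -0.1511 and b = amp(|1⟩) = (-0.699 + 0.699i):
new amp(|0⟩) = (-0.180705)·a + (-0.983537i)·b = (0.7148 + 0.6875i)
new amp(|1⟩) = (-0.983537i)·a + (-0.180705)·b = (0.1263 + 0.0223i)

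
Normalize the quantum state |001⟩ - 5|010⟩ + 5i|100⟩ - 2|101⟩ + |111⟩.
0.1336|001⟩ - 0.6682|010⟩ + 0.6682i|100⟩ - 0.2673|101⟩ + 0.1336|111⟩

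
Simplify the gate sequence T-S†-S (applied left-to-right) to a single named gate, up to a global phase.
T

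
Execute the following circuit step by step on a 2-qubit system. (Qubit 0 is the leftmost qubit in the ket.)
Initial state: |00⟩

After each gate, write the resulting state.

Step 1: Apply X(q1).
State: |01⟩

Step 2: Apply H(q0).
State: 1/√2|01⟩ + 1/√2|11⟩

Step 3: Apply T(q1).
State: (1/2 + (1/2)i)|01⟩ + (1/2 + (1/2)i)|11⟩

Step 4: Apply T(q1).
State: (1/√2)i|01⟩ + (1/√2)i|11⟩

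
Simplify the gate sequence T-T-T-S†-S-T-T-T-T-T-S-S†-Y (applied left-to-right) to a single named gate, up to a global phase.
Y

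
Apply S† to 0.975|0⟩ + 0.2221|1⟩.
0.975|0⟩ - 0.2221i|1⟩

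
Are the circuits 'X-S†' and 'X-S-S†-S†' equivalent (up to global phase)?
Yes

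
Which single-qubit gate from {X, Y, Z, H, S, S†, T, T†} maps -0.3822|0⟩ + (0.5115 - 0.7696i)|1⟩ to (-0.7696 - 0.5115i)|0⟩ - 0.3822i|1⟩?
Y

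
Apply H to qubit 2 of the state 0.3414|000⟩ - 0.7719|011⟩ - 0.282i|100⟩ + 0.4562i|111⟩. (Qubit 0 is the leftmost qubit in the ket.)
0.2414|000⟩ + 0.2414|001⟩ - 0.5458|010⟩ + 0.5458|011⟩ - 0.1994i|100⟩ - 0.1994i|101⟩ + 0.3226i|110⟩ - 0.3226i|111⟩

H on qubit 2 mixes each pair of kets that differ only in qubit 2: amplitudes (a, b) of (|…0…⟩, |…1…⟩) become ((a + b)/√2, (a − b)/√2). Kets absent from the input have amplitude 0.
(|000⟩, |001⟩): (a, b) = (0.3414, 0) → (0.2414, 0.2414)
(|010⟩, |011⟩): (a, b) = (0, -0.7719) → (-0.5458, 0.5458)
(|100⟩, |101⟩): (a, b) = (-0.282i, 0) → (-0.1994i, -0.1994i)
(|110⟩, |111⟩): (a, b) = (0, 0.4562i) → (0.3226i, -0.3226i)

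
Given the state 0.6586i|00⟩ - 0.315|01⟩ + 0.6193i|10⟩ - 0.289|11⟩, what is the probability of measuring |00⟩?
0.4338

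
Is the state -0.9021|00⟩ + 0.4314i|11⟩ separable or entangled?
Entangled

Writing the state as a|00⟩ + b|01⟩ + c|10⟩ + d|11⟩, it is a product state iff ad − bc = 0.
Here (a, b, c, d) = (-0.9021, 0, 0, 0.4314i): ad − bc = (-0.9021)(0.4314i) − (0)(0) = -0.3892i ≠ 0, so the state is entangled.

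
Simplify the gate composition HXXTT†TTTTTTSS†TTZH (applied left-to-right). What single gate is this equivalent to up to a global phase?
X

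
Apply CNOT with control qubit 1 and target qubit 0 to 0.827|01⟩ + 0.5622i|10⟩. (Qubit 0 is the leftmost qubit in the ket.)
0.5622i|10⟩ + 0.827|11⟩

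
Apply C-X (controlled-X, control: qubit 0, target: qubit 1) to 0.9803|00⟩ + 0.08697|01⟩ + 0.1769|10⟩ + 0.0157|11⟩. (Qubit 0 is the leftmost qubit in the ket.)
0.9803|00⟩ + 0.08697|01⟩ + 0.0157|10⟩ + 0.1769|11⟩

C-X leaves the control-|0⟩ kets |00⟩, |01⟩ unchanged and applies X to qubit 1 on the control-|1⟩ pair (|10⟩, |11⟩).
X = [[0, 1], [1, 0]].
With a = amp(|10⟩) = 0.1769 and b = amp(|11⟩) = 0.0157:
new amp(|10⟩) = (1)·b = 0.0157
new amp(|11⟩) = (1)·a = 0.1769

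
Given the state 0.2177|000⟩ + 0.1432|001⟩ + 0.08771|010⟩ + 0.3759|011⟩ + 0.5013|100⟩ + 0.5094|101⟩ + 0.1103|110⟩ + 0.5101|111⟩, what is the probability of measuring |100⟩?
0.2513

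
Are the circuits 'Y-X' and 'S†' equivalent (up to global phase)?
No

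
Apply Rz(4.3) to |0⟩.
(-0.5474 - 0.8369i)|0⟩

Rz(4.3) = [[e^(−iθ/2), 0], [0, e^(iθ/2)]] with e^(±iθ/2) = cos(θ/2) ± i·sin(θ/2); θ = 4.3, cos(θ/2) ≈ -0.547358, sin(θ/2) ≈ 0.836899.
With a = amp(|0⟩) = 1 and b = amp(|1⟩) = 0:
new amp(|0⟩) = (-0.547358 - 0.836899i)·a = (-0.5474 - 0.8369i)
new amp(|1⟩) = (-0.547358 + 0.836899i)·b = 0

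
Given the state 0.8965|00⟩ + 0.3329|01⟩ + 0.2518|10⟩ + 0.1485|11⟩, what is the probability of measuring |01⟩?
0.1108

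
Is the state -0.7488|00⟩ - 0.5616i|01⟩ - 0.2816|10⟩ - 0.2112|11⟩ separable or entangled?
Entangled

Writing the state as a|00⟩ + b|01⟩ + c|10⟩ + d|11⟩, it is a product state iff ad − bc = 0.
Here (a, b, c, d) = (-0.7488, -0.5616i, -0.2816, -0.2112): ad − bc = (-0.7488)(-0.2112) − (-0.5616i)(-0.2816) = (0.1581 - 0.1581i) ≠ 0, so the state is entangled.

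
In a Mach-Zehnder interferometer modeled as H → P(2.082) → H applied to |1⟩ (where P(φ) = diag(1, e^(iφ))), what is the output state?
(0.7446 - 0.4361i)|0⟩ + (0.2554 + 0.4361i)|1⟩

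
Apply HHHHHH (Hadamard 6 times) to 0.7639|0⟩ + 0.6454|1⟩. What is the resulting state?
0.7639|0⟩ + 0.6454|1⟩

H² = I, so an even number of Hadamards cancels: H^6 = I and the state is unchanged.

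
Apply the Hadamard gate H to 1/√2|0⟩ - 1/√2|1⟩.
|1⟩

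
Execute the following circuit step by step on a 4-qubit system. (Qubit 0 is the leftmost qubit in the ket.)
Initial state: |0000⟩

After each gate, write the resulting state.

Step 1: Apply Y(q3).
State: i|0001⟩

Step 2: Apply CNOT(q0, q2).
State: i|0001⟩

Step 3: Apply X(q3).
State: i|0000⟩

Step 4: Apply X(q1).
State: i|0100⟩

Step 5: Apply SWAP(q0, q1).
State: i|1000⟩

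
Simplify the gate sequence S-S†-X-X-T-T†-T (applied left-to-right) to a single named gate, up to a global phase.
T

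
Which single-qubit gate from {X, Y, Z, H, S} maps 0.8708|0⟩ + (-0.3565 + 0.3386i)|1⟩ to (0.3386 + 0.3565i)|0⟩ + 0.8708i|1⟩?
Y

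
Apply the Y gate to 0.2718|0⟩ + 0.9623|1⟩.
-0.9623i|0⟩ + 0.2718i|1⟩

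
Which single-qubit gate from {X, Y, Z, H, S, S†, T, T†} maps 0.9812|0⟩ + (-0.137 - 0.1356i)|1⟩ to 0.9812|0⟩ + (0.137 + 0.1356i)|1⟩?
Z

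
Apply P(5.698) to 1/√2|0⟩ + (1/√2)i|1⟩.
1/√2|0⟩ + (0.3906 + 0.5895i)|1⟩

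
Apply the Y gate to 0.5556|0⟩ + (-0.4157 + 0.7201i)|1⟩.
(0.7201 + 0.4157i)|0⟩ + 0.5556i|1⟩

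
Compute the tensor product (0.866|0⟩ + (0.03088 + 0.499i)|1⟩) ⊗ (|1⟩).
0.866|01⟩ + (0.03088 + 0.499i)|11⟩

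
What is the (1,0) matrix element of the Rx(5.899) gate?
-0.1909i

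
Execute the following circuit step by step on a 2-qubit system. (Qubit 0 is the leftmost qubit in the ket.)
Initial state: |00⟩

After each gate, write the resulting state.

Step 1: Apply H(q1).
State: 1/√2|00⟩ + 1/√2|01⟩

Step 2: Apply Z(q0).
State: 1/√2|00⟩ + 1/√2|01⟩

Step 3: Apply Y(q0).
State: (1/√2)i|10⟩ + (1/√2)i|11⟩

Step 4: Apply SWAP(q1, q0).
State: (1/√2)i|01⟩ + (1/√2)i|11⟩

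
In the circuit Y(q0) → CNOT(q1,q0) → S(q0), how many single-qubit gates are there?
2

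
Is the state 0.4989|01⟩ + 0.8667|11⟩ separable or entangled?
Separable

Writing the state as a|00⟩ + b|01⟩ + c|10⟩ + d|11⟩, it is a product state iff ad − bc = 0.
Here (a, b, c, d) = (0, 0.4989, 0, 0.8667): ad − bc = (0)(0.8667) − (0.4989)(0) = 0, so the state is separable.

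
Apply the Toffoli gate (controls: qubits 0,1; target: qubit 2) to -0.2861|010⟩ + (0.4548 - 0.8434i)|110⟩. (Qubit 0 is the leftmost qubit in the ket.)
-0.2861|010⟩ + (0.4548 - 0.8434i)|111⟩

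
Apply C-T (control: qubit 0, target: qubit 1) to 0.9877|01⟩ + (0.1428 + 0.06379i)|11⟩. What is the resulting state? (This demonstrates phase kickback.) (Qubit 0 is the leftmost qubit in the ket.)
0.9877|01⟩ + (0.05587 + 0.1461i)|11⟩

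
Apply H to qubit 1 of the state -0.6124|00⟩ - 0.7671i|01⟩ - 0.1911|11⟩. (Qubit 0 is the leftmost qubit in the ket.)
(-0.433 - 0.5424i)|00⟩ + (-0.433 + 0.5424i)|01⟩ - 0.1351|10⟩ + 0.1351|11⟩

H on qubit 1 mixes each pair of kets that differ only in qubit 1: amplitudes (a, b) of (|…0…⟩, |…1…⟩) become ((a + b)/√2, (a − b)/√2). Kets absent from the input have amplitude 0.
(|00⟩, |01⟩): (a, b) = (-0.6124, -0.7671i) → ((-0.433 - 0.5424i), (-0.433 + 0.5424i))
(|10⟩, |11⟩): (a, b) = (0, -0.1911) → (-0.1351, 0.1351)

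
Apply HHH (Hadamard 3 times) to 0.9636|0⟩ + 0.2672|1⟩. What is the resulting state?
0.8703|0⟩ + 0.4924|1⟩

H² = I, so H^3 = H: a single Hadamard. With (a, b) = (0.9636, 0.2672), H gives ((a + b)/√2, (a − b)/√2) = (0.8703, 0.4924).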